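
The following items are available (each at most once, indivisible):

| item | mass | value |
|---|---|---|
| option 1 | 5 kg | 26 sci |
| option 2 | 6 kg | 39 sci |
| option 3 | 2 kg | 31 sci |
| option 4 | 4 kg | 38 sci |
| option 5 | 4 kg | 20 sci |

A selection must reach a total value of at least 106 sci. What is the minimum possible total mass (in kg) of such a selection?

12

Subsets with value ≥ 106, sorted by total mass:
- option 2+option 3+option 4: mass 12, value 108
- option 1+option 3+option 4+option 5: mass 15, value 115
- option 2+option 3+option 4+option 5: mass 16, value 128
- option 1+option 2+option 3+option 4: mass 17, value 134
Minimum mass: 12 kg.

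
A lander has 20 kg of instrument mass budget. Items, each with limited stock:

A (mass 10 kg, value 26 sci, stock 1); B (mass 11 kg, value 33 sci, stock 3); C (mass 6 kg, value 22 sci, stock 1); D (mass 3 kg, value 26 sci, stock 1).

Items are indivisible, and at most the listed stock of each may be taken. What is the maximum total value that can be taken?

Top feasible selections:
- 1×B + 1×C + 1×D: mass 20, value 81
- 1×A + 1×C + 1×D: mass 19, value 74
Best: 81 sci.

81 sci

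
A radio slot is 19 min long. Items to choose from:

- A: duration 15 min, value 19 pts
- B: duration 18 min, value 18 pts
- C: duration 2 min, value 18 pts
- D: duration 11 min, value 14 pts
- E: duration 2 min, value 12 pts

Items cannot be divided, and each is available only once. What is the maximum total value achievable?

Check high-value combinations within 19 min:
- A+C+E: duration 15+2+2=19, value 19+18+12=49
- C+D+E: duration 2+11+2=15, value 18+14+12=44
- A+C: duration 15+2=17, value 19+18=37
Best: 49 pts.

49 pts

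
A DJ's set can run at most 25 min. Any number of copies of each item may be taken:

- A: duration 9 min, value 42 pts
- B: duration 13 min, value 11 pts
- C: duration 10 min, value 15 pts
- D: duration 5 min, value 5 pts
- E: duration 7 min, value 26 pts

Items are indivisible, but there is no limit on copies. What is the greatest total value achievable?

110 pts

Best value-per-unit is A at 42/9; filling with it alone gives 2×42 = 84.
Optimal mix: 2×A + 1×E → duration 25, value 110.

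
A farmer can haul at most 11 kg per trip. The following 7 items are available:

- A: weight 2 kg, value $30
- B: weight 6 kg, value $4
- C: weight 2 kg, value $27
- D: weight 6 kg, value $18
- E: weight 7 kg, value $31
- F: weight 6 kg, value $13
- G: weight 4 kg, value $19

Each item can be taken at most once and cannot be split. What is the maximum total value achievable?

Check high-value combinations within 11 kg:
- A+C+E: weight 2+2+7=11, value 30+27+31=88
- A+C+G: weight 2+2+4=8, value 30+27+19=76
- A+C+D: weight 2+2+6=10, value 30+27+18=75
Best: $88.

$88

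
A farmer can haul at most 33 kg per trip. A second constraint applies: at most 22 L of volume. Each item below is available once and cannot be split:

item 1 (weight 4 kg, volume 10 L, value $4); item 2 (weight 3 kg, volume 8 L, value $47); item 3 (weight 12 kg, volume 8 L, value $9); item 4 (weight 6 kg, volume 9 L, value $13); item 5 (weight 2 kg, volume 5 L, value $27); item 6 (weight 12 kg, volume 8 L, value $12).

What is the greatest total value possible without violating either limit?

$87

Feasible sets respecting both limits:
- item 2+item 4+item 5: weight 11, volume 22, value 87
- item 2+item 5+item 6: weight 17, volume 21, value 86
- item 2+item 3+item 5: weight 17, volume 21, value 83
Best: $87.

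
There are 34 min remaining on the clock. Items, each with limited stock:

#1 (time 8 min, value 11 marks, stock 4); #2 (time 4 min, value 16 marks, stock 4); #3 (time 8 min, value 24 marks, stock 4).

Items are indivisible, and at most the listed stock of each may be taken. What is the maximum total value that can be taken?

112 marks

Best selections within time 34 and stock limits:
- 4×#2 + 2×#3: time 32, value 112
- 2×#2 + 3×#3: time 32, value 104
Best: 112 marks.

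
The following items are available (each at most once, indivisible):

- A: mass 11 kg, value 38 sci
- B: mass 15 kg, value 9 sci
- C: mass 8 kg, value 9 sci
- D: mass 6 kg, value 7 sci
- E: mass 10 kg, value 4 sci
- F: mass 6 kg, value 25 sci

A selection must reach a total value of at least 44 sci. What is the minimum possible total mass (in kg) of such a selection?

Subsets with value ≥ 44, sorted by total mass:
- A+F: mass 17, value 63
- A+D: mass 17, value 45
Minimum mass: 17 kg.

17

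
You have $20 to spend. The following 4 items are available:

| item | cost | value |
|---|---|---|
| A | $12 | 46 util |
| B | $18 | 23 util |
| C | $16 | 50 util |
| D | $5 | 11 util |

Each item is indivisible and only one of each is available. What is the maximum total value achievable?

57 util

Check high-value combinations within $20:
- A+D: cost 12+5=17, value 46+11=57
- C: cost 16, value 50
- A: cost 12, value 46
Best: 57 util.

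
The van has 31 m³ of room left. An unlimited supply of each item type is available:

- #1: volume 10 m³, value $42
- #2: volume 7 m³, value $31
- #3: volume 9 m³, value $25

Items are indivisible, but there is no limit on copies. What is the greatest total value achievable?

$135

Best value-per-unit is #2 at 31/7; filling with it alone gives 4×31 = 124.
Optimal mix: 1×#1 + 3×#2 → volume 31, value 135.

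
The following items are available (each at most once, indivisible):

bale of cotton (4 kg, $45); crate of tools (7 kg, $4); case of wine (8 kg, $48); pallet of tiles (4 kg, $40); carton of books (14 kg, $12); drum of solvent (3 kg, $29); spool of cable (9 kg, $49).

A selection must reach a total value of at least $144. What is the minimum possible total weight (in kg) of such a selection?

19

Subsets with value ≥ 144, sorted by total weight:
- bale of cotton+case of wine+pallet of tiles+drum of solvent: weight 19, value 162
- bale of cotton+pallet of tiles+drum of solvent+spool of cable: weight 20, value 163
- bale of cotton+case of wine+drum of solvent+spool of cable: weight 24, value 171
- case of wine+pallet of tiles+drum of solvent+spool of cable: weight 24, value 166
Minimum weight: 19 kg.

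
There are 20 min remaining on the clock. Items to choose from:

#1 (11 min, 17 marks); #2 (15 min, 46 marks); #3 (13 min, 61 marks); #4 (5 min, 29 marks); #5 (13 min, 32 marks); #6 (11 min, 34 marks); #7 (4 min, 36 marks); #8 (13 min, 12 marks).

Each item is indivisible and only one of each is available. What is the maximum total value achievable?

Check high-value combinations within 20 min:
- #4+#6+#7: time 5+11+4=20, value 29+34+36=99
- #3+#7: time 13+4=17, value 61+36=97
- #3+#4: time 13+5=18, value 61+29=90
- #2+#7: time 15+4=19, value 46+36=82
Best: 99 marks.

99 marks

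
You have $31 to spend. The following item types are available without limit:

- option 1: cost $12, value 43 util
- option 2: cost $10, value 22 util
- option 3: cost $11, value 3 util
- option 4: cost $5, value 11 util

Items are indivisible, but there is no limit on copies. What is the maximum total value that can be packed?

Best value-per-unit is option 1 at 43/12; filling with it alone gives 2×43 = 86.
Optimal mix: 2×option 1 + 1×option 4 → cost 29, value 97.

97 util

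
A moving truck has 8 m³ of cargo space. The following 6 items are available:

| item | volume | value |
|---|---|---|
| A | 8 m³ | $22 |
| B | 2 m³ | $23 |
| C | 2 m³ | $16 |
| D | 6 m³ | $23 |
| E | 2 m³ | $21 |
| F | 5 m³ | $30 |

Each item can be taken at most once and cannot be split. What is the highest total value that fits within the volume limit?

This is a 0/1 knapsack; check combinations near the capacity.
- B+C+E: volume 2+2+2=6, value 23+16+21=60
- B+F: volume 2+5=7, value 23+30=53
- E+F: volume 2+5=7, value 21+30=51
- C+F: volume 2+5=7, value 16+30=46
Best: $60.

$60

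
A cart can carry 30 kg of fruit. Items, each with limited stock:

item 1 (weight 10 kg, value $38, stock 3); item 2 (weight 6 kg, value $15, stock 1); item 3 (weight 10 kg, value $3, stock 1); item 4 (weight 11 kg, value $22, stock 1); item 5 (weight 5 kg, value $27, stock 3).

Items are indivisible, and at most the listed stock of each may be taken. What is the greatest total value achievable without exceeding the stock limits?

Best selections within weight 30 and stock limits:
- 2×item 1 + 2×item 5: weight 30, value 130
- 1×item 1 + 3×item 5: weight 25, value 119
- 3×item 1: weight 30, value 114
Best: $130.

$130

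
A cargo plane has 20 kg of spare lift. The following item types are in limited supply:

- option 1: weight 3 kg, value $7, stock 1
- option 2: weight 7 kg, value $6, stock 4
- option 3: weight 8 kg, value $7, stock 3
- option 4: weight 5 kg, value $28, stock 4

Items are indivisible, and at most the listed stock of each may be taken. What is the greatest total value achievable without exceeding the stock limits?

$112

Best selections within weight 20 and stock limits:
- 4×option 4: weight 20, value 112
- 1×option 1 + 3×option 4: weight 18, value 91
- 3×option 4: weight 15, value 84
Best: $112.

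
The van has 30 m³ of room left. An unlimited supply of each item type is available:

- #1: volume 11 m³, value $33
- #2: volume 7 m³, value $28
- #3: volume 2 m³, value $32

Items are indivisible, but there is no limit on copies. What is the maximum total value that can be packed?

Best value-per-unit is #3 at 32/2, and filling with it alone uses volume 15×2=30. No mix of the others beats 15×32 = 480.

$480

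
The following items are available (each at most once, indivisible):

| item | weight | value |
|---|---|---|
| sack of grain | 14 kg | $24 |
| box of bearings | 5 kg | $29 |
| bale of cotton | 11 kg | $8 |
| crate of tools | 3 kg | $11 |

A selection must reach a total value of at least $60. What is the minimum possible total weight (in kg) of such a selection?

Subsets with value ≥ 60, sorted by total weight:
- sack of grain+box of bearings+crate of tools: weight 22, value 64
- sack of grain+box of bearings+bale of cotton: weight 30, value 61
- sack of grain+box of bearings+bale of cotton+crate of tools: weight 33, value 72
Minimum weight: 22 kg.

22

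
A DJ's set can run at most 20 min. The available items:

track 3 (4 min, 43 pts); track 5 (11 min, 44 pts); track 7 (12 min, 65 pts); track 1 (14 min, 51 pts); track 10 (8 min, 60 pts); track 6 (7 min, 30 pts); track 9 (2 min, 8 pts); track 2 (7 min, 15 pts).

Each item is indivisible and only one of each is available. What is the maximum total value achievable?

133 pts

Check high-value combinations within 20 min:
- track 3+track 10+track 6: duration 4+8+7=19, value 43+60+30=133
- track 7+track 10: duration 12+8=20, value 65+60=125
- track 3+track 10+track 2: duration 4+8+7=19, value 43+60+15=118
- track 3+track 7+track 9: duration 4+12+2=18, value 43+65+8=116
Best: 133 pts.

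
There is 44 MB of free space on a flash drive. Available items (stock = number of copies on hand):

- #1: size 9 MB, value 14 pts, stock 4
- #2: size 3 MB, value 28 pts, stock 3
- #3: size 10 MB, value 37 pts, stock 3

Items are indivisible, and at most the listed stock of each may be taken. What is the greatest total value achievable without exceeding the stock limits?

Best selections within size 44 and stock limits:
- 3×#2 + 3×#3: size 39, value 195
- 1×#1 + 3×#2 + 2×#3: size 38, value 172
- 2×#2 + 3×#3: size 36, value 167
Best: 195 pts.

195 pts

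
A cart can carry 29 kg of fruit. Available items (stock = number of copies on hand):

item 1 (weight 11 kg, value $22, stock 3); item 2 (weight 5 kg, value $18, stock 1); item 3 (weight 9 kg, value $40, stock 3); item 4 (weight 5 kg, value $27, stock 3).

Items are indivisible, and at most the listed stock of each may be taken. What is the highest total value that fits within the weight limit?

Best selections within weight 29 and stock limits:
- 1×item 2 + 1×item 3 + 3×item 4: weight 29, value 139
- 2×item 3 + 2×item 4: weight 28, value 134
- 1×item 2 + 2×item 3 + 1×item 4: weight 28, value 125
- 1×item 3 + 3×item 4: weight 24, value 121
Best: $139.

$139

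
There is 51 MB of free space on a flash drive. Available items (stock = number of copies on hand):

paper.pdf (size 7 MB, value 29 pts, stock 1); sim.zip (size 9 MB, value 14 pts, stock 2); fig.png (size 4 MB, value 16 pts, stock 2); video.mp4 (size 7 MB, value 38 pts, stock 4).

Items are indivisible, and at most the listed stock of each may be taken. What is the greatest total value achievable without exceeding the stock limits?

Best selections within size 51 and stock limits:
- 1×paper.pdf + 2×fig.png + 4×video.mp4: size 43, value 213
- 1×paper.pdf + 1×sim.zip + 1×fig.png + 4×video.mp4: size 48, value 211
- 1×sim.zip + 2×fig.png + 4×video.mp4: size 45, value 198
- 1×paper.pdf + 1×fig.png + 4×video.mp4: size 39, value 197
Best: 213 pts.

213 pts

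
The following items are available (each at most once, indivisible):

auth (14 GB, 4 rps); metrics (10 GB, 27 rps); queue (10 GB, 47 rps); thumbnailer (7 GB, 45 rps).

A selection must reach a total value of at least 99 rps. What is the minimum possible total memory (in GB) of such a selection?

Subsets with value ≥ 99, sorted by total memory:
- metrics+queue+thumbnailer: memory 27, value 119
- auth+metrics+queue+thumbnailer: memory 41, value 123
Minimum memory: 27 GB.

27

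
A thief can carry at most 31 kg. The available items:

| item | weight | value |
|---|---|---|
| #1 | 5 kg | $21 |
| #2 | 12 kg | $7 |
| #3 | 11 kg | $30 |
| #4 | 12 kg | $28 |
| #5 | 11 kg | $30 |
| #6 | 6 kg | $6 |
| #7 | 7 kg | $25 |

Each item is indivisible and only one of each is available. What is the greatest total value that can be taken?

Check high-value combinations within 31 kg:
- #3+#5+#7: weight 11+11+7=29, value 30+30+25=85
- #3+#4+#7: weight 11+12+7=30, value 30+28+25=83
- #4+#5+#7: weight 12+11+7=30, value 28+30+25=83
- #1+#3+#6+#7: weight 5+11+6+7=29, value 21+30+6+25=82
- #1+#5+#6+#7: weight 5+11+6+7=29, value 21+30+6+25=82
Best: $85.

$85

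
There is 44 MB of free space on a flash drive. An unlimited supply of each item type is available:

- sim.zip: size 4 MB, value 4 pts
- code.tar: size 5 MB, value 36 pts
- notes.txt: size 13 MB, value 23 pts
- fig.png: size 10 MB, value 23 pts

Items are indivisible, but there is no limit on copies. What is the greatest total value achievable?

Best value-per-unit is code.tar at 36/5; filling with it alone gives 8×36 = 288.
Optimal mix: 1×sim.zip + 8×code.tar → size 44, value 292.

292 pts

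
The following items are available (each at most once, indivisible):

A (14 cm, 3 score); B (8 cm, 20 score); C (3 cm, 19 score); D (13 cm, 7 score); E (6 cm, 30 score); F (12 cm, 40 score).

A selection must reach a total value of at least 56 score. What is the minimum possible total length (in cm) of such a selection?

15

Subsets with value ≥ 56, sorted by total length:
- C+F: length 15, value 59
- B+C+E: length 17, value 69
- E+F: length 18, value 70
Minimum length: 15 cm.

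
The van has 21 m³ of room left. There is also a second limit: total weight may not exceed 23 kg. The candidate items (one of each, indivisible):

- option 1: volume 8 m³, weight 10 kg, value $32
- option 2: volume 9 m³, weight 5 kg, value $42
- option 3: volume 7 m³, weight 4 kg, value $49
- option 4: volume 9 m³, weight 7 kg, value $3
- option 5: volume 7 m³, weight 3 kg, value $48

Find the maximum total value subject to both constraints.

$97

Feasible sets respecting both limits:
- option 3+option 5: volume 14, weight 7, value 97
- option 2+option 3: volume 16, weight 9, value 91
- option 2+option 5: volume 16, weight 8, value 90
Best: $97.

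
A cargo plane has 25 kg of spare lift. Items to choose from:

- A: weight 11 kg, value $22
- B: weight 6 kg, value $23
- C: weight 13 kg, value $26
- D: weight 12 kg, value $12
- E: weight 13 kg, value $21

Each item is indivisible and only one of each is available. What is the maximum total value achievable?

This is a 0/1 knapsack; check combinations near the capacity.
- B+C: weight 6+13=19, value 23+26=49
- A+C: weight 11+13=24, value 22+26=48
- A+B: weight 11+6=17, value 22+23=45
- B+E: weight 6+13=19, value 23+21=44
- A+E: weight 11+13=24, value 22+21=43
Best: $49.

$49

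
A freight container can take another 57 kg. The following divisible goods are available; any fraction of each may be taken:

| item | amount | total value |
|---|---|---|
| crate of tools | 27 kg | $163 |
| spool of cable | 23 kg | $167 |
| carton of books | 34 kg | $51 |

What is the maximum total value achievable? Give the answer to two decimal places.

340.50

Take in order of value per unit:
- spool of cable (167/23 per unit): all 23 → value 167, running total 167.00
- crate of tools (163/27 per unit): all 27 → value 163, running total 330.00
- carton of books (51/34 per unit): 7 of 34 → value 7×51/34 = 10.5000, running total 340.50
Total 340.50.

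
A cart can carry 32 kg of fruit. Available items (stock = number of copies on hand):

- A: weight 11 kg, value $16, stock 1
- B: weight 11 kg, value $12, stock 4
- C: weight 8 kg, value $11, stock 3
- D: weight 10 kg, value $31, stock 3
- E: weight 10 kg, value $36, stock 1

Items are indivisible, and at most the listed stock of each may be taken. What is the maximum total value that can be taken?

$98

Best selections within weight 32 and stock limits:
- 2×D + 1×E: weight 30, value 98
- 3×D: weight 30, value 93
- 1×A + 1×D + 1×E: weight 31, value 83
Best: $98.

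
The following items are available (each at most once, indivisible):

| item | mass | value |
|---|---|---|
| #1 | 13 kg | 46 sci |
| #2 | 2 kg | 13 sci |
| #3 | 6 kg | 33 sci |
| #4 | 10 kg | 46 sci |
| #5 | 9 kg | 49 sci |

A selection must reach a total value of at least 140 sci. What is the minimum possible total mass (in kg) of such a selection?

Subsets with value ≥ 140, sorted by total mass:
- #2+#3+#4+#5: mass 27, value 141
- #1+#2+#3+#5: mass 30, value 141
- #1+#4+#5: mass 32, value 141
Minimum mass: 27 kg.

27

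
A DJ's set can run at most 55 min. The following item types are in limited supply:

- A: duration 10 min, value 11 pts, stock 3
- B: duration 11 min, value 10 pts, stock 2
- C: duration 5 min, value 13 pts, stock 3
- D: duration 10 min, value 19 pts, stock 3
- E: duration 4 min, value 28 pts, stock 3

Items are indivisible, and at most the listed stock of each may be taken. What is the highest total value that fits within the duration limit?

Top feasible selections:
- 2×C + 3×D + 3×E: duration 52, value 167
- 3×C + 2×D + 3×E: duration 47, value 161
- 1×A + 2×C + 2×D + 3×E: duration 52, value 159
Best: 167 pts.

167 pts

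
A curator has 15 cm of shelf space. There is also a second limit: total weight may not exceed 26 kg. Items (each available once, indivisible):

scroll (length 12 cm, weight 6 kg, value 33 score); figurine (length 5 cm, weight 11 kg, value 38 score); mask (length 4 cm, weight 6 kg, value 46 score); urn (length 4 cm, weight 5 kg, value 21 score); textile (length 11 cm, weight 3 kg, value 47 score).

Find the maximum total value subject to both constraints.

Feasible sets respecting both limits:
- figurine+mask+urn: length 13, weight 22, value 105
- mask+textile: length 15, weight 9, value 93
- figurine+mask: length 9, weight 17, value 84
- urn+textile: length 15, weight 8, value 68
Best: 105 score.

105 score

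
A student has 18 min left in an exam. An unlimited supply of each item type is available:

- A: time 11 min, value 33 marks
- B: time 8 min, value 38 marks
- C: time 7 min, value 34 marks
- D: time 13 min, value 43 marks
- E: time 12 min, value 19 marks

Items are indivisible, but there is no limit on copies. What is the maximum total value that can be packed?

76 marks

Best value-per-unit is C at 34/7; filling with it alone gives 2×34 = 68.
Optimal mix: 2×B → time 16, value 76.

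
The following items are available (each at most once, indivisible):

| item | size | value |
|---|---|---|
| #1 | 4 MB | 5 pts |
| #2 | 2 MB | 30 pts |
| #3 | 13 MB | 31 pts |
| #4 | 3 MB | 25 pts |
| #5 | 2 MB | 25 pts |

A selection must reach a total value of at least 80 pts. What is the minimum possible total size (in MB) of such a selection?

Subsets with value ≥ 80, sorted by total size:
- #2+#4+#5: size 7, value 80
- #1+#2+#4+#5: size 11, value 85
- #2+#3+#5: size 17, value 86
Minimum size: 7 MB.

7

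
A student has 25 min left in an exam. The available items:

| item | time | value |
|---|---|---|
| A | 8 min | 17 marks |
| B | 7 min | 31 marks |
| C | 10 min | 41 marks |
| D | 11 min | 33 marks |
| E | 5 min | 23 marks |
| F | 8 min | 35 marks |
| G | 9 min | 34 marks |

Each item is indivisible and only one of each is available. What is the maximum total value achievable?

107 marks

Check high-value combinations within 25 min:
- B+C+F: time 7+10+8=25, value 31+41+35=107
- B+F+G: time 7+8+9=24, value 31+35+34=100
- C+E+F: time 10+5+8=23, value 41+23+35=99
Best: 107 marks.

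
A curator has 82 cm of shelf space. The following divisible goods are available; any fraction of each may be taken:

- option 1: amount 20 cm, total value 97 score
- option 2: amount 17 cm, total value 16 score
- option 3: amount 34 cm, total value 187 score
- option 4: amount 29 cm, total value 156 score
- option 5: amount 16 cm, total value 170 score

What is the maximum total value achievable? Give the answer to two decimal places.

527.55

Take in order of value per unit:
- option 5 (170/16 per unit): all 16 → value 170, running total 170.00
- option 3 (187/34 per unit): all 34 → value 187, running total 357.00
- option 4 (156/29 per unit): all 29 → value 156, running total 513.00
- option 1 (97/20 per unit): 3 of 20 → value 3×97/20 = 14.5500, running total 527.55
Total 527.55.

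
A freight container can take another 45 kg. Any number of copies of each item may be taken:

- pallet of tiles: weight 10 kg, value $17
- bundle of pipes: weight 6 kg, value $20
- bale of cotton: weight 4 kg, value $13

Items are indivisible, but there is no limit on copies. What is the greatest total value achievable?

Best value-per-unit is bundle of pipes at 20/6; filling with it alone gives 7×20 = 140.
Optimal mix: 6×bundle of pipes + 2×bale of cotton → weight 44, value 146.

$146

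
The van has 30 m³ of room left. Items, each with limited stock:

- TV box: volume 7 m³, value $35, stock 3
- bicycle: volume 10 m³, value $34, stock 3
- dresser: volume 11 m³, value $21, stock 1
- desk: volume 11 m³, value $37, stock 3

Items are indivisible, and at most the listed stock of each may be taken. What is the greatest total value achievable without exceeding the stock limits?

Best selections within volume 30 and stock limits:
- 1×TV box + 2×desk: volume 29, value 109
- 2×TV box + 1×desk: volume 25, value 107
Best: $109.

$109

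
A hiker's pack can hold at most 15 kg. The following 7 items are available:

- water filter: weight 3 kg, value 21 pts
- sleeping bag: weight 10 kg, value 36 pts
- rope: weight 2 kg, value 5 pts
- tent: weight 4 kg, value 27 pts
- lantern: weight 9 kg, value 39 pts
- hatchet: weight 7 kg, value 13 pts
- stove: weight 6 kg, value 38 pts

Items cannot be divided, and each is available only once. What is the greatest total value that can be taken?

91 pts

Check high-value combinations within 15 kg:
- water filter+rope+tent+stove: weight 3+2+4+6=15, value 21+5+27+38=91
- water filter+tent+stove: weight 3+4+6=13, value 21+27+38=86
- lantern+stove: weight 9+6=15, value 39+38=77
Best: 91 pts.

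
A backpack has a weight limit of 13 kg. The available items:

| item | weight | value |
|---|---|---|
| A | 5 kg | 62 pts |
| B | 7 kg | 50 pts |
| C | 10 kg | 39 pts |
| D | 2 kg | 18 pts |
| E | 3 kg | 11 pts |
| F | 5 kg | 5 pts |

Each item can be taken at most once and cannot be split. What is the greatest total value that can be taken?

112 pts

Check high-value combinations within 13 kg:
- A+B: weight 5+7=12, value 62+50=112
- A+D+E: weight 5+2+3=10, value 62+18+11=91
- A+D+F: weight 5+2+5=12, value 62+18+5=85
- A+D: weight 5+2=7, value 62+18=80
Best: 112 pts.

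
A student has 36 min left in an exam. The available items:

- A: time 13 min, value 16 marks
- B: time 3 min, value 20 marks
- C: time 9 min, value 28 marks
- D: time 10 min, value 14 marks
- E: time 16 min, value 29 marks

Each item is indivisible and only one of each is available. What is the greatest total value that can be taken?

Check high-value combinations within 36 min:
- A+B+C+D: time 13+3+9+10=35, value 16+20+28+14=78
- B+C+E: time 3+9+16=28, value 20+28+29=77
- C+D+E: time 9+10+16=35, value 28+14+29=71
Best: 78 marks.

78 marks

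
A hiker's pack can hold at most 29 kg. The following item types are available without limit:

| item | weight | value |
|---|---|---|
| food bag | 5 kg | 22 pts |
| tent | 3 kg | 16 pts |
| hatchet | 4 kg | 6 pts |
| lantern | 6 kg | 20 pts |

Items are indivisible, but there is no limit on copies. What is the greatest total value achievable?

Best value-per-unit is tent at 16/3; filling with it alone gives 9×16 = 144.
Optimal mix: 1×food bag + 8×tent → weight 29, value 150.

150 pts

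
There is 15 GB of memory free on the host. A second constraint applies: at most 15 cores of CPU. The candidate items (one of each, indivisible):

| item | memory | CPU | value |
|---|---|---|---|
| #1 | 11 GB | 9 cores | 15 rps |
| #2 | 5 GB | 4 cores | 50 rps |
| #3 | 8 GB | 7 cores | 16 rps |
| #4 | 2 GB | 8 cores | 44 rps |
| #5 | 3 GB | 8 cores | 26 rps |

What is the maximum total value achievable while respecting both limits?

94 rps

Feasible sets respecting both limits:
- #2+#4: memory 7, CPU 12, value 94
- #2+#5: memory 8, CPU 12, value 76
- #2+#3: memory 13, CPU 11, value 66
Best: 94 rps.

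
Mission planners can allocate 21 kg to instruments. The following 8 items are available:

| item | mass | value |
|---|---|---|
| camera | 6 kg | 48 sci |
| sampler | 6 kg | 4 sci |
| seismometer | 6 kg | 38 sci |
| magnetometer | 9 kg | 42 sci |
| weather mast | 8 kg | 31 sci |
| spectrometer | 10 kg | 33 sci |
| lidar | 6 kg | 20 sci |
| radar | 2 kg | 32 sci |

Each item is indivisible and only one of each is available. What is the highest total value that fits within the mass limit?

Check high-value combinations within 21 kg:
- camera+seismometer+lidar+radar: mass 6+6+6+2=20, value 48+38+20+32=138
- camera+seismometer+magnetometer: mass 6+6+9=21, value 48+38+42=128
- camera+magnetometer+radar: mass 6+9+2=17, value 48+42+32=122
- camera+sampler+seismometer+radar: mass 6+6+6+2=20, value 48+4+38+32=122
Best: 138 sci.

138 sci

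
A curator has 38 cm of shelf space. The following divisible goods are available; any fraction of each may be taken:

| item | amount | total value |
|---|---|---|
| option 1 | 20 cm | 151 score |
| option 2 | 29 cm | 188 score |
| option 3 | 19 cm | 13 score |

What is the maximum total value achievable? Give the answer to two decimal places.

267.69

Take in order of value per unit:
- option 1 (151/20 per unit): all 20 → value 151, running total 151.00
- option 2 (188/29 per unit): 18 of 29 → value 18×188/29 = 116.6897, running total 267.69
Total 267.69.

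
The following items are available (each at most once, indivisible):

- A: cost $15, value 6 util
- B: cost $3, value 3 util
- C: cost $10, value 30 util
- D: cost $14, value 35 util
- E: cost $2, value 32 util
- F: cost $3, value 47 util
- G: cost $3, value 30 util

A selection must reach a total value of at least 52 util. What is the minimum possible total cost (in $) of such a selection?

Subsets with value ≥ 52, sorted by total cost:
- E+F: cost 5, value 79
- E+G: cost 5, value 62
Minimum cost: 5 $.

5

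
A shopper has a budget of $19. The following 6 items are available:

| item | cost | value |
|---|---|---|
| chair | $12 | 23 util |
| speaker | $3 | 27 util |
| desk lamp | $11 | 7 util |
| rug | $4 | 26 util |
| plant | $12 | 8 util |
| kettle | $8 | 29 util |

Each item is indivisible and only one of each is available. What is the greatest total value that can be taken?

Check high-value combinations within $19:
- speaker+rug+kettle: cost 3+4+8=15, value 27+26+29=82
- chair+speaker+rug: cost 12+3+4=19, value 23+27+26=76
- speaker+rug+plant: cost 3+4+12=19, value 27+26+8=61
Best: 82 util.

82 util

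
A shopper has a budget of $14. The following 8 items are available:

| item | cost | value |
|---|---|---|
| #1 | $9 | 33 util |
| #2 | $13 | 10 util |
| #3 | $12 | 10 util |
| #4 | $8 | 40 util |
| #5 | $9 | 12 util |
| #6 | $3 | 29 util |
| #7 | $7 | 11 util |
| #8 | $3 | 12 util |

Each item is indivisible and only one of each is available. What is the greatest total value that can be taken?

Check high-value combinations within $14:
- #4+#6+#8: cost 8+3+3=14, value 40+29+12=81
- #4+#6: cost 8+3=11, value 40+29=69
- #1+#6: cost 9+3=12, value 33+29=62
- #4+#8: cost 8+3=11, value 40+12=52
- #6+#7+#8: cost 3+7+3=13, value 29+11+12=52
Best: 81 util.

81 util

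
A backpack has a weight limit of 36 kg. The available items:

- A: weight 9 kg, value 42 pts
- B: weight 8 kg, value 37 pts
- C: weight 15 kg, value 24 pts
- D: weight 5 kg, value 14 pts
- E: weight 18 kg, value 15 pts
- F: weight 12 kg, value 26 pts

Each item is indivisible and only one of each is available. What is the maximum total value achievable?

119 pts

Check high-value combinations within 36 kg:
- A+B+D+F: weight 9+8+5+12=34, value 42+37+14+26=119
- A+B+F: weight 9+8+12=29, value 42+37+26=105
- A+B+C: weight 9+8+15=32, value 42+37+24=103
- A+B+E: weight 9+8+18=35, value 42+37+15=94
Best: 119 pts.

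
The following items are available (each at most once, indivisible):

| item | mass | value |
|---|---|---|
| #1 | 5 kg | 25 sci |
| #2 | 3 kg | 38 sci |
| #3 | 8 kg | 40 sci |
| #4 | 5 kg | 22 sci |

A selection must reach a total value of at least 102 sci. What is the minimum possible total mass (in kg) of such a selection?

Subsets with value ≥ 102, sorted by total mass:
- #1+#2+#3: mass 16, value 103
- #1+#2+#3+#4: mass 21, value 125
Minimum mass: 16 kg.

16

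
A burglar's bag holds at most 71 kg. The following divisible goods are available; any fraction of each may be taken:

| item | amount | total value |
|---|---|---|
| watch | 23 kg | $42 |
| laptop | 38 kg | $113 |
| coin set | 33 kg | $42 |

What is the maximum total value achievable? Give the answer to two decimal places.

167.73

Take in order of value per unit:
- laptop (113/38 per unit): all 38 → value 113, running total 113.00
- watch (42/23 per unit): all 23 → value 42, running total 155.00
- coin set (42/33 per unit): 10 of 33 → value 10×42/33 = 12.7273, running total 167.73
Total 167.73.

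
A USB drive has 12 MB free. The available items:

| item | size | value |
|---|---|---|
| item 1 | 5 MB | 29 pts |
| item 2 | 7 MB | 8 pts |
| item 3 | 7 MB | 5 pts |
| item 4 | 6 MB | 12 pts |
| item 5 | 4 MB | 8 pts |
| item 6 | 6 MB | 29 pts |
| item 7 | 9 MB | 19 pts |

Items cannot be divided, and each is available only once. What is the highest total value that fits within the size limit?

Check high-value combinations within 12 MB:
- item 1+item 6: size 5+6=11, value 29+29=58
- item 1+item 4: size 5+6=11, value 29+12=41
- item 4+item 6: size 6+6=12, value 12+29=41
- item 1+item 5: size 5+4=9, value 29+8=37
- item 5+item 6: size 4+6=10, value 8+29=37
Best: 58 pts.

58 pts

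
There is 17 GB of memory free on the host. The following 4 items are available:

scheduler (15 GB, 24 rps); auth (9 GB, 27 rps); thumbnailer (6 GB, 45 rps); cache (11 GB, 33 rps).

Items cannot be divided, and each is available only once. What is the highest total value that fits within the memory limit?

Check high-value combinations within 17 GB:
- thumbnailer+cache: memory 6+11=17, value 45+33=78
- auth+thumbnailer: memory 9+6=15, value 27+45=72
- thumbnailer: memory 6, value 45
- cache: memory 11, value 33
- auth: memory 9, value 27
Best: 78 rps.

78 rps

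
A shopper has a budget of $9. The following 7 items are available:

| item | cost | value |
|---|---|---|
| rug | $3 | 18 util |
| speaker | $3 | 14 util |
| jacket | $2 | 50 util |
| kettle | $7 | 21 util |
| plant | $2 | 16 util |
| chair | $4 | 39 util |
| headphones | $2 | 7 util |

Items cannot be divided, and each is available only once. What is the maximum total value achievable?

107 util

Check high-value combinations within $9:
- rug+jacket+chair: cost 3+2+4=9, value 18+50+39=107
- jacket+plant+chair: cost 2+2+4=8, value 50+16+39=105
- speaker+jacket+chair: cost 3+2+4=9, value 14+50+39=103
- jacket+chair+headphones: cost 2+4+2=8, value 50+39+7=96
Best: 107 util.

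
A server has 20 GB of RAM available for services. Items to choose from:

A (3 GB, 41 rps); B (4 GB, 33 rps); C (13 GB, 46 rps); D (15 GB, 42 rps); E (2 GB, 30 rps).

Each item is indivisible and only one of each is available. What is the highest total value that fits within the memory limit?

120 rps

This is a 0/1 knapsack; check combinations near the capacity.
- A+B+C: memory 3+4+13=20, value 41+33+46=120
- A+C+E: memory 3+13+2=18, value 41+46+30=117
- A+D+E: memory 3+15+2=20, value 41+42+30=113
- B+C+E: memory 4+13+2=19, value 33+46+30=109
- A+B+E: memory 3+4+2=9, value 41+33+30=104
Best: 120 rps.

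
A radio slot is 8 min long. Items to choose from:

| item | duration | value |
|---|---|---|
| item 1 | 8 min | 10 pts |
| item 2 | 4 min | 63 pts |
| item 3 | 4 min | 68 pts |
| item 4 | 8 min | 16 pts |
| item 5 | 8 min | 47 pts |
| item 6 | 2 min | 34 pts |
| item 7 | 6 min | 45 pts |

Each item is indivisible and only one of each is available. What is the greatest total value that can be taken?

131 pts

Check high-value combinations within 8 min:
- item 2+item 3: duration 4+4=8, value 63+68=131
- item 3+item 6: duration 4+2=6, value 68+34=102
- item 2+item 6: duration 4+2=6, value 63+34=97
Best: 131 pts.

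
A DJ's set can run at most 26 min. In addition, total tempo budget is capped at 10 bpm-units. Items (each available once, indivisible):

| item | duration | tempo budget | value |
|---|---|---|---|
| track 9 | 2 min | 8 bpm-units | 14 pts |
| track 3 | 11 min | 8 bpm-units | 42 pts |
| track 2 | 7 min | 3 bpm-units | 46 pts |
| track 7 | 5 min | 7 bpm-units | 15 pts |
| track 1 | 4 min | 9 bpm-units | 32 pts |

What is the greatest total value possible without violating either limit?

Feasible sets respecting both limits:
- track 2+track 7: duration 12, tempo budget 10, value 61
- track 2: duration 7, tempo budget 3, value 46
- track 3: duration 11, tempo budget 8, value 42
Best: 61 pts.

61 pts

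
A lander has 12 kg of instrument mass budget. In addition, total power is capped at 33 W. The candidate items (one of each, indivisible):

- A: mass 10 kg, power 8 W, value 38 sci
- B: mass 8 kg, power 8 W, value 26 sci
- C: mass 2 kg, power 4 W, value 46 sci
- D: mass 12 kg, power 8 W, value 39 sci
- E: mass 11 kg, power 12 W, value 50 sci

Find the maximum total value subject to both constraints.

84 sci

Feasible sets respecting both limits:
- A+C: mass 12, power 12, value 84
- B+C: mass 10, power 12, value 72
- E: mass 11, power 12, value 50
- C: mass 2, power 4, value 46
Best: 84 sci.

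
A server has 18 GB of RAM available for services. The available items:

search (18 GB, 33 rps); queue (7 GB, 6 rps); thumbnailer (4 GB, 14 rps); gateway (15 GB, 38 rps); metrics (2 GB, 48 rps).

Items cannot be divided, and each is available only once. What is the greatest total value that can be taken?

86 rps

Check high-value combinations within 18 GB:
- gateway+metrics: memory 15+2=17, value 38+48=86
- queue+thumbnailer+metrics: memory 7+4+2=13, value 6+14+48=68
- thumbnailer+metrics: memory 4+2=6, value 14+48=62
Best: 86 rps.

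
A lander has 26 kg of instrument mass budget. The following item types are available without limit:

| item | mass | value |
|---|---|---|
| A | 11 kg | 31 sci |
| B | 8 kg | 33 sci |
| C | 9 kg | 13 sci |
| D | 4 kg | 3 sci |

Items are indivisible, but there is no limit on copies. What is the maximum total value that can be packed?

99 sci

Best value-per-unit is B at 33/8, and filling with it alone uses mass 3×8=24. No mix of the others beats 3×33 = 99.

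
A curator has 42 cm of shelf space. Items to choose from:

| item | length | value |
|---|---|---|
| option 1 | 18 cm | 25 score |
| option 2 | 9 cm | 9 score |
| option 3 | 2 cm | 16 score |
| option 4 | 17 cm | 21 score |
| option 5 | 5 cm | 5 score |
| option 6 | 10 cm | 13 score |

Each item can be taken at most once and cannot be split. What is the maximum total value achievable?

67 score

Check high-value combinations within 42 cm:
- option 1+option 3+option 4+option 5: length 18+2+17+5=42, value 25+16+21+5=67
- option 1+option 2+option 3+option 6: length 18+9+2+10=39, value 25+9+16+13=63
- option 1+option 3+option 4: length 18+2+17=37, value 25+16+21=62
- option 1+option 3+option 5+option 6: length 18+2+5+10=35, value 25+16+5+13=59
- option 2+option 3+option 4+option 6: length 9+2+17+10=38, value 9+16+21+13=59
Best: 67 score.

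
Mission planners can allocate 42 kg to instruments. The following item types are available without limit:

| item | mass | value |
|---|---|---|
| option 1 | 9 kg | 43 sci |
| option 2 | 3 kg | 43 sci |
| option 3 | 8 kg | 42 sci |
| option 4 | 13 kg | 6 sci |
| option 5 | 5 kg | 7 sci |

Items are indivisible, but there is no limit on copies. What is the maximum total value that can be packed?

602 sci

Best value-per-unit is option 2 at 43/3, and filling with it alone uses mass 14×3=42. No mix of the others beats 14×43 = 602.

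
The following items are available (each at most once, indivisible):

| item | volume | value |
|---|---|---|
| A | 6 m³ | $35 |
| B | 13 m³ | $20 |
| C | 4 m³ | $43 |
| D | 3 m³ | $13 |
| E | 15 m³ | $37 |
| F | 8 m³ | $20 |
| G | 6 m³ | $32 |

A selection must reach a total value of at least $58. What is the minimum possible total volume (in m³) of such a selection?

10

Subsets with value ≥ 58, sorted by total volume:
- A+C: volume 10, value 78
- C+G: volume 10, value 75
- A+G: volume 12, value 67
- C+F: volume 12, value 63
Minimum volume: 10 m³.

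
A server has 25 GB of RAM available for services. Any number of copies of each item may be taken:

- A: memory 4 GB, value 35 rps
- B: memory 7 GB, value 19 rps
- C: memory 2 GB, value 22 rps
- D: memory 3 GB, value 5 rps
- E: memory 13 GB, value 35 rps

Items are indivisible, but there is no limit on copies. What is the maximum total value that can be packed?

Best value-per-unit is C at 22/2, and filling with it alone uses memory 12×2=24. No mix of the others beats 12×22 = 264.

264 rps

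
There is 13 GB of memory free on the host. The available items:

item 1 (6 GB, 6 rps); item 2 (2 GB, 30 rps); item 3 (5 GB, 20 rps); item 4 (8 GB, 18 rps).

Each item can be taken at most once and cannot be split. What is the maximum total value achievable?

Check high-value combinations within 13 GB:
- item 1+item 2+item 3: memory 6+2+5=13, value 6+30+20=56
- item 2+item 3: memory 2+5=7, value 30+20=50
- item 2+item 4: memory 2+8=10, value 30+18=48
- item 3+item 4: memory 5+8=13, value 20+18=38
Best: 56 rps.

56 rps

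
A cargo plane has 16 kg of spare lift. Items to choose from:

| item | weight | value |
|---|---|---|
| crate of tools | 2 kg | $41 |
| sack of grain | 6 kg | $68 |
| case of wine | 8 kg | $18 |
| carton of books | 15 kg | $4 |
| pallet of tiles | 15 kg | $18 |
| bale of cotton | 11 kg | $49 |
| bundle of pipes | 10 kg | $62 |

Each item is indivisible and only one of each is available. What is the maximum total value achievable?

$130

Check high-value combinations within 16 kg:
- sack of grain+bundle of pipes: weight 6+10=16, value 68+62=130
- crate of tools+sack of grain+case of wine: weight 2+6+8=16, value 41+68+18=127
- crate of tools+sack of grain: weight 2+6=8, value 41+68=109
- crate of tools+bundle of pipes: weight 2+10=12, value 41+62=103
Best: $130.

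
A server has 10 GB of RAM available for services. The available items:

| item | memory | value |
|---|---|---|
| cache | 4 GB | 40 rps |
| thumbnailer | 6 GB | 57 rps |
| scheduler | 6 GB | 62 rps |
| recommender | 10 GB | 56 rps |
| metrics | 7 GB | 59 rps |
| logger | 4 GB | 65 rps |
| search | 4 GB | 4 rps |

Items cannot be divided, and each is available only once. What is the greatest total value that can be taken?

127 rps

Check high-value combinations within 10 GB:
- scheduler+logger: memory 6+4=10, value 62+65=127
- thumbnailer+logger: memory 6+4=10, value 57+65=122
- cache+logger: memory 4+4=8, value 40+65=105
Best: 127 rps.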